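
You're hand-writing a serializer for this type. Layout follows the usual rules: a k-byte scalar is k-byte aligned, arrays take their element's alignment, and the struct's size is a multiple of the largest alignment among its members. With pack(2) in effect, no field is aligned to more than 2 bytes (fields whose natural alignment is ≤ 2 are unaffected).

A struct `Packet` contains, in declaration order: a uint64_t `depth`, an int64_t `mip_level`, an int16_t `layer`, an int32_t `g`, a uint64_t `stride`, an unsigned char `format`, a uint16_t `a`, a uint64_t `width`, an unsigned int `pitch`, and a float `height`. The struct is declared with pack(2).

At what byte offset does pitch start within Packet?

42

@0: depth [8B, align 2] → 8
@8: mip_level [8B, align 2] → 16
@16: layer [2B, align 2] → 18
@18: g [4B, align 2] → 22
@22: stride [8B, align 2] → 30
@30: format [1B, align 1] → 31
+1 pad (align 2)
@32: a [2B, align 2] → 34
@34: width [8B, align 2] → 42
@42: pitch [4B, align 2] → 46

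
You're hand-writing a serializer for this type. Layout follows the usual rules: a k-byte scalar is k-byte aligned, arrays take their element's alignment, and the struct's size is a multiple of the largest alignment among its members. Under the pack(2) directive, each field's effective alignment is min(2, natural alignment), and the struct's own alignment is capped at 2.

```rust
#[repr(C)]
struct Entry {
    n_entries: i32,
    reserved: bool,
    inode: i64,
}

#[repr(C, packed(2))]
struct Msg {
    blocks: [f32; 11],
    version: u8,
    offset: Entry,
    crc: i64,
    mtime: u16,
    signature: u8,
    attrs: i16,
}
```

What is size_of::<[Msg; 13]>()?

988

Entry: n_entries at 0 (size 4, align 4) → ends 4; reserved at 4 (size 1, align 1) → ends 5; pad 3 to align 8 for inode; inode at 8 (size 8, align 8) → ends 16; total 16 bytes, alignment 8
blocks at 0 (size 44, align 2) → ends 44
version at 44 (size 1, align 1) → ends 45
pad 1 to align 2 for offset
offset at 46 (size 16, align 2) → ends 62
crc at 62 (size 8, align 2) → ends 70
mtime at 70 (size 2, align 2) → ends 72
signature at 72 (size 1, align 1) → ends 73
pad 1 to align 2 for attrs
attrs at 74 (size 2, align 2) → ends 76
total 76 bytes, alignment 2
array of 13: 13 × 76 = 988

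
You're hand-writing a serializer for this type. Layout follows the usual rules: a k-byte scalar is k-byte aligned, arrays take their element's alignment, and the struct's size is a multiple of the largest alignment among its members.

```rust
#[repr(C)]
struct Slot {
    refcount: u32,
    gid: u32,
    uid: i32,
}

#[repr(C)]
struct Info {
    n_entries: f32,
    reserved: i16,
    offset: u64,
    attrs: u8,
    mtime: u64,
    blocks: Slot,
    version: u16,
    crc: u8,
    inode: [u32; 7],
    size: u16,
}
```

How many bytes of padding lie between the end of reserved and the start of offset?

2

Slot: refcount at 0 (size 4, align 4) → ends 4; gid at 4 (size 4, align 4) → ends 8; uid at 8 (size 4, align 4) → ends 12; total 12 bytes, alignment 4
n_entries at 0 (size 4, align 4) → ends 4
reserved at 4 (size 2, align 2) → ends 6
pad 2 to align 8 for offset
offset at 8 (size 8, align 8) → ends 16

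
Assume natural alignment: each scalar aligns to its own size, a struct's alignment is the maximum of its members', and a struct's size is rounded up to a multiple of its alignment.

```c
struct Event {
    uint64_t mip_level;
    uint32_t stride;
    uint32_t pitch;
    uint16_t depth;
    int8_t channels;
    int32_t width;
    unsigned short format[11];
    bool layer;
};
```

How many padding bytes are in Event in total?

@0: mip_level [8B, align 8] → 8
@8: stride [4B, align 4] → 12
@12: pitch [4B, align 4] → 16
@16: depth [2B, align 2] → 18
@18: channels [1B, align 1] → 19
+1 pad (align 4)
@20: width [4B, align 4] → 24
@24: format [22B, align 2] → 46
@46: layer [1B, align 1] → 47
+1 tail pad (align 8)
size 48, align 8
data bytes 46, size 48 → padding 2

2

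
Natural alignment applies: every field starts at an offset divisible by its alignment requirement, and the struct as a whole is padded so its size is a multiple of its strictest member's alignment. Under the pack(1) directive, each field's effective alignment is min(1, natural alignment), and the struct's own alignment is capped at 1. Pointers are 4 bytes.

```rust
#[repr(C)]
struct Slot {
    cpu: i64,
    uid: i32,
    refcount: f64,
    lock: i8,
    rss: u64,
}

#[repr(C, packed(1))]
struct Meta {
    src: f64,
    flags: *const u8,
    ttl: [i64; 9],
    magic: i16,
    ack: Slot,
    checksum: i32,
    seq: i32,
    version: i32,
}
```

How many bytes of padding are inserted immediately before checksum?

Slot: @0: cpu [8B, align 8] → 8; @8: uid [4B, align 4] → 12; +4 pad (align 8); @16: refcount [8B, align 8] → 24; @24: lock [1B, align 1] → 25; +7 pad (align 8); @32: rss [8B, align 8] → 40; size 40, align 8
@0: src [8B, align 1] → 8
@8: flags [4B, align 1] → 12
@12: ttl [72B, align 1] → 84
@84: magic [2B, align 1] → 86
@86: ack [40B, align 1] → 126
@126: checksum [4B, align 1] → 130

0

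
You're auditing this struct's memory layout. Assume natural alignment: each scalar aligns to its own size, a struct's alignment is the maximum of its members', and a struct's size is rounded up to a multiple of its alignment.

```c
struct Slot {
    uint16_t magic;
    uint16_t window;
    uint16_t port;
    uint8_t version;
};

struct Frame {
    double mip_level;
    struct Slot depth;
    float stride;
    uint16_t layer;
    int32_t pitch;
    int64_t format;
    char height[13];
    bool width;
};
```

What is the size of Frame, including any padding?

Slot: @0: magic [2B, align 2] → 2; @2: window [2B, align 2] → 4; @4: port [2B, align 2] → 6; @6: version [1B, align 1] → 7; +1 tail pad (align 2); size 8, align 2
@0: mip_level [8B, align 8] → 8
@8: depth [8B, align 2] → 16
@16: stride [4B, align 4] → 20
@20: layer [2B, align 2] → 22
+2 pad (align 4)
@24: pitch [4B, align 4] → 28
+4 pad (align 8)
@32: format [8B, align 8] → 40
@40: height [13B, align 1] → 53
@53: width [1B, align 1] → 54
+2 tail pad (align 8)
size 56, align 8

56 bytes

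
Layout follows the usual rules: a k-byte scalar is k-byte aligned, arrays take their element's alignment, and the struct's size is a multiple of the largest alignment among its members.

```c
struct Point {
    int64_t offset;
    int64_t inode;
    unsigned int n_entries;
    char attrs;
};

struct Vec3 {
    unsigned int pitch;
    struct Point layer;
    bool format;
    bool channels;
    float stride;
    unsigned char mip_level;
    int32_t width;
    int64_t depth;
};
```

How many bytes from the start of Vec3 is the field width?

Point: offset at 0 (size 8, align 8) → ends 8; inode at 8 (size 8, align 8) → ends 16; n_entries at 16 (size 4, align 4) → ends 20; attrs at 20 (size 1, align 1) → ends 21; tail pad 3 to reach multiple of 8; total 24 bytes, alignment 8
pitch at 0 (size 4, align 4) → ends 4
pad 4 to align 8 for layer
layer at 8 (size 24, align 8) → ends 32
format at 32 (size 1, align 1) → ends 33
channels at 33 (size 1, align 1) → ends 34
pad 2 to align 4 for stride
stride at 36 (size 4, align 4) → ends 40
mip_level at 40 (size 1, align 1) → ends 41
pad 3 to align 4 for width
width at 44 (size 4, align 4) → ends 48

44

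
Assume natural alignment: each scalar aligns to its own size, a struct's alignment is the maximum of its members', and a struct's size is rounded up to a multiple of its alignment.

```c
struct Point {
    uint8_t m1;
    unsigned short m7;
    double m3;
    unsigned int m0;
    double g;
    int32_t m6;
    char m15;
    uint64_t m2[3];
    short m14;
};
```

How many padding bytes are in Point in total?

18

0..1  m1  (1B, 1-aligned)
1..2  -- padding (1B)
2..4  m7  (2B, 2-aligned)
4..8  -- padding (4B)
8..16  m3  (8B, 8-aligned)
16..20  m0  (4B, 4-aligned)
20..24  -- padding (4B)
24..32  g  (8B, 8-aligned)
32..36  m6  (4B, 4-aligned)
36..37  m15  (1B, 1-aligned)
37..40  -- padding (3B)
40..64  m2  (24B, 8-aligned)
64..66  m14  (2B, 2-aligned)
66..72  -- tail padding (6B)
sizeof = 72, alignof = 8
data bytes 54, size 72 → padding 18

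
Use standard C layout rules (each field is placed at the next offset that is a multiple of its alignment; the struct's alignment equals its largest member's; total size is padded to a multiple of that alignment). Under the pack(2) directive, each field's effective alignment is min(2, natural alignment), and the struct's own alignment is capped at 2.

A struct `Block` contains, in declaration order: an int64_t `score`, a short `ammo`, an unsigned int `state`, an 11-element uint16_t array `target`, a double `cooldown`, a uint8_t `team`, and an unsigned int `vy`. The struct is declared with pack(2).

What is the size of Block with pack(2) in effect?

@0: score [8B, align 2] → 8
@8: ammo [2B, align 2] → 10
@10: state [4B, align 2] → 14
@14: target [22B, align 2] → 36
@36: cooldown [8B, align 2] → 44
@44: team [1B, align 1] → 45
+1 pad (align 2)
@46: vy [4B, align 2] → 50
size 50, align 2

50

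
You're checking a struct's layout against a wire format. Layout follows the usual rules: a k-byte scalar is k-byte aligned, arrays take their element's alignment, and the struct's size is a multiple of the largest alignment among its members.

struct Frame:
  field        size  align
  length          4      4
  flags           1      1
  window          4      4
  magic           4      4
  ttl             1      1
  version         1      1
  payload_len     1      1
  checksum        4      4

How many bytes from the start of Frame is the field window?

8

0..4  length  (4B, 4-aligned)
4..5  flags  (1B, 1-aligned)
5..8  -- padding (3B)
8..12  window  (4B, 4-aligned)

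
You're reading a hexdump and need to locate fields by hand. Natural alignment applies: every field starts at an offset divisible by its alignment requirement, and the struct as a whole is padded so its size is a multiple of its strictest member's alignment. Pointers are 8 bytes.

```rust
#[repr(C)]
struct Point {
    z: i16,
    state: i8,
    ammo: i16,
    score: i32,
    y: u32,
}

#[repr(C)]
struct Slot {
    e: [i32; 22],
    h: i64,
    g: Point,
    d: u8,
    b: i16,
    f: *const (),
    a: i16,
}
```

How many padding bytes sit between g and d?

0

Point: z at 0 (size 2, align 2) → ends 2; state at 2 (size 1, align 1) → ends 3; pad 1 to align 2 for ammo; ammo at 4 (size 2, align 2) → ends 6; pad 2 to align 4 for score; score at 8 (size 4, align 4) → ends 12; y at 12 (size 4, align 4) → ends 16; total 16 bytes, alignment 4
e at 0 (size 88, align 4) → ends 88
h at 88 (size 8, align 8) → ends 96
g at 96 (size 16, align 4) → ends 112
d at 112 (size 1, align 1) → ends 113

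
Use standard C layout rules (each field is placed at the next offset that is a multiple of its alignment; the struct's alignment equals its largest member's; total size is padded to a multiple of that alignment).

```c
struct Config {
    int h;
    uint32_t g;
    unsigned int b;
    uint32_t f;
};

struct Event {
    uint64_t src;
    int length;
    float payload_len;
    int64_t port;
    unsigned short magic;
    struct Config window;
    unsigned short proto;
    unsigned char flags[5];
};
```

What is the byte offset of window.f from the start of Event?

Config: @0: h [4B, align 4] → 4; @4: g [4B, align 4] → 8; @8: b [4B, align 4] → 12; @12: f [4B, align 4] → 16; size 16, align 4
@0: src [8B, align 8] → 8
@8: length [4B, align 4] → 12
@12: payload_len [4B, align 4] → 16
@16: port [8B, align 8] → 24
@24: magic [2B, align 2] → 26
+2 pad (align 4)
@28: window [16B, align 4] → 44
within Config: f at 12
28 + 12 = 40

40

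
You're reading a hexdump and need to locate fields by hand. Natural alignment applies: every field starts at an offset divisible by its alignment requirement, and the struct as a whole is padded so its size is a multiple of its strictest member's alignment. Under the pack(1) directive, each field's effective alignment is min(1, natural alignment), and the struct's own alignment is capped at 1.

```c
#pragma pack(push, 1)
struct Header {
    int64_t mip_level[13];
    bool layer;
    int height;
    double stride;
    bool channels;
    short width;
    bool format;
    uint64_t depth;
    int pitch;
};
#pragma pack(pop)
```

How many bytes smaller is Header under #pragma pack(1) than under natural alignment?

11

natural layout:
  @0: mip_level [104B, align 8] → 104
  @104: layer [1B, align 1] → 105
  +3 pad (align 4)
  @108: height [4B, align 4] → 112
  @112: stride [8B, align 8] → 120
  @120: channels [1B, align 1] → 121
  +1 pad (align 2)
  @122: width [2B, align 2] → 124
  @124: format [1B, align 1] → 125
  +3 pad (align 8)
  @128: depth [8B, align 8] → 136
  @136: pitch [4B, align 4] → 140
  +4 tail pad (align 8)
  size 144, align 8
packed(1) layout:
  @0: mip_level [104B, align 1] → 104
  @104: layer [1B, align 1] → 105
  @105: height [4B, align 1] → 109
  @109: stride [8B, align 1] → 117
  @117: channels [1B, align 1] → 118
  @118: width [2B, align 1] → 120
  @120: format [1B, align 1] → 121
  @121: depth [8B, align 1] → 129
  @129: pitch [4B, align 1] → 133
  size 133, align 1
144 − 133 = 11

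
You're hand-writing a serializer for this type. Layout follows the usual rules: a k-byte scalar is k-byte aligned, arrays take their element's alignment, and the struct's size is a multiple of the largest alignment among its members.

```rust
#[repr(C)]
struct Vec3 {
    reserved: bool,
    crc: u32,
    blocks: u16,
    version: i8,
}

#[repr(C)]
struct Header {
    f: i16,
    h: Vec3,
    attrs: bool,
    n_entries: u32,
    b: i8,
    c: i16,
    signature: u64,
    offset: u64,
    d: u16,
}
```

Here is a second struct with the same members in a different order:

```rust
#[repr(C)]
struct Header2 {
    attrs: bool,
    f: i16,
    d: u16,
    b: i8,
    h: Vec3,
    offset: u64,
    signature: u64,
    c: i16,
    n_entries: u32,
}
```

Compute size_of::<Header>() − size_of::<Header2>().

Vec3: @0: reserved [1B, align 1] → 1; +3 pad (align 4); @4: crc [4B, align 4] → 8; @8: blocks [2B, align 2] → 10; @10: version [1B, align 1] → 11; +1 tail pad (align 4); size 12, align 4
@0: f [2B, align 2] → 2
+2 pad (align 4)
@4: h [12B, align 4] → 16
@16: attrs [1B, align 1] → 17
+3 pad (align 4)
@20: n_entries [4B, align 4] → 24
@24: b [1B, align 1] → 25
+1 pad (align 2)
@26: c [2B, align 2] → 28
+4 pad (align 8)
@32: signature [8B, align 8] → 40
@40: offset [8B, align 8] → 48
@48: d [2B, align 2] → 50
+6 tail pad (align 8)
size 56, align 8
— Header2 —
@0: attrs [1B, align 1] → 1
+1 pad (align 2)
@2: f [2B, align 2] → 4
@4: d [2B, align 2] → 6
@6: b [1B, align 1] → 7
+1 pad (align 4)
@8: h [12B, align 4] → 20
+4 pad (align 8)
@24: offset [8B, align 8] → 32
@32: signature [8B, align 8] → 40
@40: c [2B, align 2] → 42
+2 pad (align 4)
@44: n_entries [4B, align 4] → 48
size 48, align 8
56 − 48 = 8

8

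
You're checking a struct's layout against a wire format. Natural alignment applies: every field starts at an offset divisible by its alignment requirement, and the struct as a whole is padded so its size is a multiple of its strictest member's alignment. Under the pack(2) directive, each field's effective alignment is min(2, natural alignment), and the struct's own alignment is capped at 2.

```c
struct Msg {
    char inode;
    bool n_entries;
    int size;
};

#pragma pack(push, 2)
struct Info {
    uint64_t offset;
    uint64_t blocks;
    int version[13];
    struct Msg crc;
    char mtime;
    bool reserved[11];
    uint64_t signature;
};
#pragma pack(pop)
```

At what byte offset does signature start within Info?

Msg: @0: inode [1B, align 1] → 1; @1: n_entries [1B, align 1] → 2; +2 pad (align 4); @4: size [4B, align 4] → 8; size 8, align 4
@0: offset [8B, align 2] → 8
@8: blocks [8B, align 2] → 16
@16: version [52B, align 2] → 68
@68: crc [8B, align 2] → 76
@76: mtime [1B, align 1] → 77
@77: reserved [11B, align 1] → 88
@88: signature [8B, align 2] → 96

88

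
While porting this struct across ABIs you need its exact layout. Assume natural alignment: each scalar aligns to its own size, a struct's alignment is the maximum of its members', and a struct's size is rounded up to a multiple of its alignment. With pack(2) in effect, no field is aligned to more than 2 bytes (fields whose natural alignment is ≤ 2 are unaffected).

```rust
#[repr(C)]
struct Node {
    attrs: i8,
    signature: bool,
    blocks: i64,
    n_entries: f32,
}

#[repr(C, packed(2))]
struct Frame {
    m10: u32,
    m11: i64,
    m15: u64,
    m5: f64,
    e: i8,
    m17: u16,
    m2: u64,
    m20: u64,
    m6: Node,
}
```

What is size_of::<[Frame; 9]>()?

Node: @0: attrs [1B, align 1] → 1; @1: signature [1B, align 1] → 2; +6 pad (align 8); @8: blocks [8B, align 8] → 16; @16: n_entries [4B, align 4] → 20; +4 tail pad (align 8); size 24, align 8
@0: m10 [4B, align 2] → 4
@4: m11 [8B, align 2] → 12
@12: m15 [8B, align 2] → 20
@20: m5 [8B, align 2] → 28
@28: e [1B, align 1] → 29
+1 pad (align 2)
@30: m17 [2B, align 2] → 32
@32: m2 [8B, align 2] → 40
@40: m20 [8B, align 2] → 48
@48: m6 [24B, align 2] → 72
size 72, align 2
array of 9: 9 × 72 = 648

648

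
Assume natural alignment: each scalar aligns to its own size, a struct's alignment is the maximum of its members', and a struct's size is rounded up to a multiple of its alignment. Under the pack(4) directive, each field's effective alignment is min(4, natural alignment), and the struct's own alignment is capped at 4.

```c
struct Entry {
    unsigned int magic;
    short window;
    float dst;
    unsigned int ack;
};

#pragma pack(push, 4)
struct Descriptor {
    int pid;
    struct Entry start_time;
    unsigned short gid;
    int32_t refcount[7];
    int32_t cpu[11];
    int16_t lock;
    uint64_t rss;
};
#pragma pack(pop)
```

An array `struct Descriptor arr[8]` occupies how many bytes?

864

Entry: magic at 0 (size 4, align 4) → ends 4; window at 4 (size 2, align 2) → ends 6; pad 2 to align 4 for dst; dst at 8 (size 4, align 4) → ends 12; ack at 12 (size 4, align 4) → ends 16; total 16 bytes, alignment 4
pid at 0 (size 4, align 4) → ends 4
start_time at 4 (size 16, align 4) → ends 20
gid at 20 (size 2, align 2) → ends 22
pad 2 to align 4 for refcount
refcount at 24 (size 28, align 4) → ends 52
cpu at 52 (size 44, align 4) → ends 96
lock at 96 (size 2, align 2) → ends 98
pad 2 to align 4 for rss
rss at 100 (size 8, align 4) → ends 108
total 108 bytes, alignment 4
array of 8: 8 × 108 = 864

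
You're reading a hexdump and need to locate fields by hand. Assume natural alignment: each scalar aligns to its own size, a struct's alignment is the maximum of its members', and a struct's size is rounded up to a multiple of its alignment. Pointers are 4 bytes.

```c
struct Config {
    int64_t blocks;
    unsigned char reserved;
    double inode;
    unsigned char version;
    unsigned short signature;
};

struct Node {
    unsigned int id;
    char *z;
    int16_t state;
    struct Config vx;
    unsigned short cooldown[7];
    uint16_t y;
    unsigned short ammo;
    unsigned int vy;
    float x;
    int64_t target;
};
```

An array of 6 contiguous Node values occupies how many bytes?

Config: @0: blocks [8B, align 8] → 8; @8: reserved [1B, align 1] → 9; +7 pad (align 8); @16: inode [8B, align 8] → 24; @24: version [1B, align 1] → 25; +1 pad (align 2); @26: signature [2B, align 2] → 28; +4 tail pad (align 8); size 32, align 8
@0: id [4B, align 4] → 4
@4: z [4B, align 4] → 8
@8: state [2B, align 2] → 10
+6 pad (align 8)
@16: vx [32B, align 8] → 48
@48: cooldown [14B, align 2] → 62
@62: y [2B, align 2] → 64
@64: ammo [2B, align 2] → 66
+2 pad (align 4)
@68: vy [4B, align 4] → 72
@72: x [4B, align 4] → 76
+4 pad (align 8)
@80: target [8B, align 8] → 88
size 88, align 8
array of 6: 6 × 88 = 528

528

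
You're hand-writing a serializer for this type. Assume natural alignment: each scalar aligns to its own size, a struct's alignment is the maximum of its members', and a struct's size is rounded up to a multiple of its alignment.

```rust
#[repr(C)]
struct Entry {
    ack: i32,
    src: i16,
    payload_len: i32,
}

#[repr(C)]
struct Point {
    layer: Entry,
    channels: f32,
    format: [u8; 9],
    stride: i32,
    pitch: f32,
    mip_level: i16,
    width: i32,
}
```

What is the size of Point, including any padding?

44

Entry: @0: ack [4B, align 4] → 4; @4: src [2B, align 2] → 6; +2 pad (align 4); @8: payload_len [4B, align 4] → 12; size 12, align 4
@0: layer [12B, align 4] → 12
@12: channels [4B, align 4] → 16
@16: format [9B, align 1] → 25
+3 pad (align 4)
@28: stride [4B, align 4] → 32
@32: pitch [4B, align 4] → 36
@36: mip_level [2B, align 2] → 38
+2 pad (align 4)
@40: width [4B, align 4] → 44
size 44, align 4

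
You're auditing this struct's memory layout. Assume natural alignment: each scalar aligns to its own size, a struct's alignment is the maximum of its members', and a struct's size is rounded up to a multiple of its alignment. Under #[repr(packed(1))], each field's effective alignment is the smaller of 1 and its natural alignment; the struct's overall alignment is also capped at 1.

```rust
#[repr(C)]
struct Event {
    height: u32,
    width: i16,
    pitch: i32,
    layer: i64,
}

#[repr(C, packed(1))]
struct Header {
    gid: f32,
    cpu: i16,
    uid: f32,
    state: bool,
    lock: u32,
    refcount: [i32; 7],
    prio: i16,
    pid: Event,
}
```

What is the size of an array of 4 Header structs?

276

Event: 0..4  height  (4B, 4-aligned); 4..6  width  (2B, 2-aligned); 6..8  -- padding (2B); 8..12  pitch  (4B, 4-aligned); 12..16  -- padding (4B); 16..24  layer  (8B, 8-aligned); sizeof = 24, alignof = 8
0..4  gid  (4B, 1-aligned)
4..6  cpu  (2B, 1-aligned)
6..10  uid  (4B, 1-aligned)
10..11  state  (1B, 1-aligned)
11..15  lock  (4B, 1-aligned)
15..43  refcount  (28B, 1-aligned)
43..45  prio  (2B, 1-aligned)
45..69  pid  (24B, 1-aligned)
sizeof = 69, alignof = 1
array of 4: 4 × 69 = 276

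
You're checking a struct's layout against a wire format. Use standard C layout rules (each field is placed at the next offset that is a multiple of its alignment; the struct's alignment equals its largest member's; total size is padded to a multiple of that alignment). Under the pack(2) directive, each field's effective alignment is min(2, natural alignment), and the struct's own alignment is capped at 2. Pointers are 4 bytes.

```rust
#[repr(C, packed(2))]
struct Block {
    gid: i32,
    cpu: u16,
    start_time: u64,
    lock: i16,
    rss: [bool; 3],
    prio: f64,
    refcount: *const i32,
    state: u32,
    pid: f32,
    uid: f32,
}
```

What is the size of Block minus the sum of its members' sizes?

1

gid at 0 (size 4, align 2) → ends 4
cpu at 4 (size 2, align 2) → ends 6
start_time at 6 (size 8, align 2) → ends 14
lock at 14 (size 2, align 2) → ends 16
rss at 16 (size 3, align 1) → ends 19
pad 1 to align 2 for prio
prio at 20 (size 8, align 2) → ends 28
refcount at 28 (size 4, align 2) → ends 32
state at 32 (size 4, align 2) → ends 36
pid at 36 (size 4, align 2) → ends 40
uid at 40 (size 4, align 2) → ends 44
total 44 bytes, alignment 2
data bytes 43, size 44 → padding 1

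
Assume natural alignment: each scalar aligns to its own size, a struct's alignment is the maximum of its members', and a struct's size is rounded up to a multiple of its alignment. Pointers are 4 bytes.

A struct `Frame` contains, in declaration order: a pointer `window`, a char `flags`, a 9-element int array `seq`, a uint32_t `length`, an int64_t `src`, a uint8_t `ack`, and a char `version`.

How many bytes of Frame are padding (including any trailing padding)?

window at 0 (size 4, align 4) → ends 4
flags at 4 (size 1, align 1) → ends 5
pad 3 to align 4 for seq
seq at 8 (size 36, align 4) → ends 44
length at 44 (size 4, align 4) → ends 48
src at 48 (size 8, align 8) → ends 56
ack at 56 (size 1, align 1) → ends 57
version at 57 (size 1, align 1) → ends 58
tail pad 6 to reach multiple of 8
total 64 bytes, alignment 8
data bytes 55, size 64 → padding 9

9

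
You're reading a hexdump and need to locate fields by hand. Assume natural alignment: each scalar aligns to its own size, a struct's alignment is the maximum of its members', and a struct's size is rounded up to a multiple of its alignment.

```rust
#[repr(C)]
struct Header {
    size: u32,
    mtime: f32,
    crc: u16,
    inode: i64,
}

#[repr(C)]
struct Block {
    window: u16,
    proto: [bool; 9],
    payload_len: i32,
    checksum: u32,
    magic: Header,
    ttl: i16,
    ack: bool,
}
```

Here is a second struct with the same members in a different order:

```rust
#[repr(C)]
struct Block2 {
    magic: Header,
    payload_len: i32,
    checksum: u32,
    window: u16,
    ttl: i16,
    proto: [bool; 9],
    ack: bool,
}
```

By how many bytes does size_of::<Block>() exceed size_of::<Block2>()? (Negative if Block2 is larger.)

8

Header: @0: size [4B, align 4] → 4; @4: mtime [4B, align 4] → 8; @8: crc [2B, align 2] → 10; +6 pad (align 8); @16: inode [8B, align 8] → 24; size 24, align 8
@0: window [2B, align 2] → 2
@2: proto [9B, align 1] → 11
+1 pad (align 4)
@12: payload_len [4B, align 4] → 16
@16: checksum [4B, align 4] → 20
+4 pad (align 8)
@24: magic [24B, align 8] → 48
@48: ttl [2B, align 2] → 50
@50: ack [1B, align 1] → 51
+5 tail pad (align 8)
size 56, align 8
— Block2 —
@0: magic [24B, align 8] → 24
@24: payload_len [4B, align 4] → 28
@28: checksum [4B, align 4] → 32
@32: window [2B, align 2] → 34
@34: ttl [2B, align 2] → 36
@36: proto [9B, align 1] → 45
@45: ack [1B, align 1] → 46
+2 tail pad (align 8)
size 48, align 8
56 − 48 = 8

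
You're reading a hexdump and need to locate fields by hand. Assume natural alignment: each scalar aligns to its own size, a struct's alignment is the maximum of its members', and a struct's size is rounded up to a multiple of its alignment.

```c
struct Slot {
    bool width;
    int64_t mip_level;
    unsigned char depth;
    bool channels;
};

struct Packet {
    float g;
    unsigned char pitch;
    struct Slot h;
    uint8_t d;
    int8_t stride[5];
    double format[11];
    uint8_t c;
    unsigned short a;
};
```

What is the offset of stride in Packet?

Slot: @0: width [1B, align 1] → 1; +7 pad (align 8); @8: mip_level [8B, align 8] → 16; @16: depth [1B, align 1] → 17; @17: channels [1B, align 1] → 18; +6 tail pad (align 8); size 24, align 8
@0: g [4B, align 4] → 4
@4: pitch [1B, align 1] → 5
+3 pad (align 8)
@8: h [24B, align 8] → 32
@32: d [1B, align 1] → 33
@33: stride [5B, align 1] → 38

33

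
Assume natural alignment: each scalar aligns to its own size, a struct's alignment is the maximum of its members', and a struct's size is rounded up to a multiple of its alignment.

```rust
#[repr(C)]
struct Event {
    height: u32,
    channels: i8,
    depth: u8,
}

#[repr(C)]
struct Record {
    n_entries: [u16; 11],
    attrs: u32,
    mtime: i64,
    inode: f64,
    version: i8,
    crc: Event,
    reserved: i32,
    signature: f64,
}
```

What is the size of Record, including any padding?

72

Event: 0..4  height  (4B, 4-aligned); 4..5  channels  (1B, 1-aligned); 5..6  depth  (1B, 1-aligned); 6..8  -- tail padding (2B); sizeof = 8, alignof = 4
0..22  n_entries  (22B, 2-aligned)
22..24  -- padding (2B)
24..28  attrs  (4B, 4-aligned)
28..32  -- padding (4B)
32..40  mtime  (8B, 8-aligned)
40..48  inode  (8B, 8-aligned)
48..49  version  (1B, 1-aligned)
49..52  -- padding (3B)
52..60  crc  (8B, 4-aligned)
60..64  reserved  (4B, 4-aligned)
64..72  signature  (8B, 8-aligned)
sizeof = 72, alignof = 8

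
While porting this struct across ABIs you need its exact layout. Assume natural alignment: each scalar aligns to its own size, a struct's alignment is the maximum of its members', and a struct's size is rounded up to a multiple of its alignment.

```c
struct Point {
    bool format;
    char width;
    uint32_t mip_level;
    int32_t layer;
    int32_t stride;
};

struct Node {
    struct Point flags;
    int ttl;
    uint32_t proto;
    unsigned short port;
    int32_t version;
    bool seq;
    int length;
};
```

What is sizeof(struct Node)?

40

Point: 0..1  format  (1B, 1-aligned); 1..2  width  (1B, 1-aligned); 2..4  -- padding (2B); 4..8  mip_level  (4B, 4-aligned); 8..12  layer  (4B, 4-aligned); 12..16  stride  (4B, 4-aligned); sizeof = 16, alignof = 4
0..16  flags  (16B, 4-aligned)
16..20  ttl  (4B, 4-aligned)
20..24  proto  (4B, 4-aligned)
24..26  port  (2B, 2-aligned)
26..28  -- padding (2B)
28..32  version  (4B, 4-aligned)
32..33  seq  (1B, 1-aligned)
33..36  -- padding (3B)
36..40  length  (4B, 4-aligned)
sizeof = 40, alignof = 4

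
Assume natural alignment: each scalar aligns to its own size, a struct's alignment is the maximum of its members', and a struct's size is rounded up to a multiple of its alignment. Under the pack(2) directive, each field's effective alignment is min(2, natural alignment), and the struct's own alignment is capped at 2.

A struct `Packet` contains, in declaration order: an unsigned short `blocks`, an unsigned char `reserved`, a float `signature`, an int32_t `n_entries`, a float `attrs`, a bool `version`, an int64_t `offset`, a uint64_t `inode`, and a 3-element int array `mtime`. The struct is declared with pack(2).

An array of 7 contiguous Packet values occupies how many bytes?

322

blocks at 0 (size 2, align 2) → ends 2
reserved at 2 (size 1, align 1) → ends 3
pad 1 to align 2 for signature
signature at 4 (size 4, align 2) → ends 8
n_entries at 8 (size 4, align 2) → ends 12
attrs at 12 (size 4, align 2) → ends 16
version at 16 (size 1, align 1) → ends 17
pad 1 to align 2 for offset
offset at 18 (size 8, align 2) → ends 26
inode at 26 (size 8, align 2) → ends 34
mtime at 34 (size 12, align 2) → ends 46
total 46 bytes, alignment 2
array of 7: 7 × 46 = 322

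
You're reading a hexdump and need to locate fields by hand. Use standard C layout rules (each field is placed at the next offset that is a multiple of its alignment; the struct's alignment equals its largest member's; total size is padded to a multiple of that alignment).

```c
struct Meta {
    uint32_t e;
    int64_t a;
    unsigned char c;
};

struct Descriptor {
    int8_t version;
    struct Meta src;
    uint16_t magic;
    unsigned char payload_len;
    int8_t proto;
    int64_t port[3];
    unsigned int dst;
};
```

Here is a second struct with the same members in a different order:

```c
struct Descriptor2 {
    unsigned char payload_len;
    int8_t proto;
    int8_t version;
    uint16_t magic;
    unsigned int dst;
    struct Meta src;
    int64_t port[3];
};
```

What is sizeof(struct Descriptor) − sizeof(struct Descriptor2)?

8

Meta: e at 0 (size 4, align 4) → ends 4; pad 4 to align 8 for a; a at 8 (size 8, align 8) → ends 16; c at 16 (size 1, align 1) → ends 17; tail pad 7 to reach multiple of 8; total 24 bytes, alignment 8
version at 0 (size 1, align 1) → ends 1
pad 7 to align 8 for src
src at 8 (size 24, align 8) → ends 32
magic at 32 (size 2, align 2) → ends 34
payload_len at 34 (size 1, align 1) → ends 35
proto at 35 (size 1, align 1) → ends 36
pad 4 to align 8 for port
port at 40 (size 24, align 8) → ends 64
dst at 64 (size 4, align 4) → ends 68
tail pad 4 to reach multiple of 8
total 72 bytes, alignment 8
— Descriptor2 —
payload_len at 0 (size 1, align 1) → ends 1
proto at 1 (size 1, align 1) → ends 2
version at 2 (size 1, align 1) → ends 3
pad 1 to align 2 for magic
magic at 4 (size 2, align 2) → ends 6
pad 2 to align 4 for dst
dst at 8 (size 4, align 4) → ends 12
pad 4 to align 8 for src
src at 16 (size 24, align 8) → ends 40
port at 40 (size 24, align 8) → ends 64
total 64 bytes, alignment 8
72 − 64 = 8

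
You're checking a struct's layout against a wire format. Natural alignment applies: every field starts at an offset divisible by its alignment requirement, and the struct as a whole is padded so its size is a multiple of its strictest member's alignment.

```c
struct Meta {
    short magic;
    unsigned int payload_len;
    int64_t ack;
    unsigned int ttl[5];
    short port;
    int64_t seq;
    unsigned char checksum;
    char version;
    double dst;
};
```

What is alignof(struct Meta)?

member alignments: magic=2, payload_len=4, ack=8, ttl=4, port=2, seq=8, checksum=1, version=1, dst=8
max = 8

8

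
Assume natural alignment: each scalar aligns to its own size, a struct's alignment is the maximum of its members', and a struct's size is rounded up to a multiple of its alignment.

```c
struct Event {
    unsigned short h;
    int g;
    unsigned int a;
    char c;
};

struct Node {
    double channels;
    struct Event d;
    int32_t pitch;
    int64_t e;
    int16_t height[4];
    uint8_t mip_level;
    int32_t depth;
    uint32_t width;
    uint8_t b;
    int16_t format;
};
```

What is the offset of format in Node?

62

Event: @0: h [2B, align 2] → 2; +2 pad (align 4); @4: g [4B, align 4] → 8; @8: a [4B, align 4] → 12; @12: c [1B, align 1] → 13; +3 tail pad (align 4); size 16, align 4
@0: channels [8B, align 8] → 8
@8: d [16B, align 4] → 24
@24: pitch [4B, align 4] → 28
+4 pad (align 8)
@32: e [8B, align 8] → 40
@40: height [8B, align 2] → 48
@48: mip_level [1B, align 1] → 49
+3 pad (align 4)
@52: depth [4B, align 4] → 56
@56: width [4B, align 4] → 60
@60: b [1B, align 1] → 61
+1 pad (align 2)
@62: format [2B, align 2] → 64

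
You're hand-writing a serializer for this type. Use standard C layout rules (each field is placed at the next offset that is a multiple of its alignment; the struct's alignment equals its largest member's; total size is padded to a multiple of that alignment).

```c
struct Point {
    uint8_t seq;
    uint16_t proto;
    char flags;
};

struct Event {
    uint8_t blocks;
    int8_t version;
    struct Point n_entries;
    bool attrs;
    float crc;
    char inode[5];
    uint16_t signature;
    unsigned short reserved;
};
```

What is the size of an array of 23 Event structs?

644

Point: 0..1  seq  (1B, 1-aligned); 1..2  -- padding (1B); 2..4  proto  (2B, 2-aligned); 4..5  flags  (1B, 1-aligned); 5..6  -- tail padding (1B); sizeof = 6, alignof = 2
0..1  blocks  (1B, 1-aligned)
1..2  version  (1B, 1-aligned)
2..8  n_entries  (6B, 2-aligned)
8..9  attrs  (1B, 1-aligned)
9..12  -- padding (3B)
12..16  crc  (4B, 4-aligned)
16..21  inode  (5B, 1-aligned)
21..22  -- padding (1B)
22..24  signature  (2B, 2-aligned)
24..26  reserved  (2B, 2-aligned)
26..28  -- tail padding (2B)
sizeof = 28, alignof = 4
array of 23: 23 × 28 = 644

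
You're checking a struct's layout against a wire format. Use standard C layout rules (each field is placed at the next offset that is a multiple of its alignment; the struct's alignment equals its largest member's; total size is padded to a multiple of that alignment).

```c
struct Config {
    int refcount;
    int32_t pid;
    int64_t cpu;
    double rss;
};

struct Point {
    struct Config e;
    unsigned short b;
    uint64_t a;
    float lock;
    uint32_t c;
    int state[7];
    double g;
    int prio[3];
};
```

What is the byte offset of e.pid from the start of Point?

4

Config: @0: refcount [4B, align 4] → 4; @4: pid [4B, align 4] → 8; @8: cpu [8B, align 8] → 16; @16: rss [8B, align 8] → 24; size 24, align 8
@0: e [24B, align 8] → 24
within Config: pid at 4
0 + 4 = 4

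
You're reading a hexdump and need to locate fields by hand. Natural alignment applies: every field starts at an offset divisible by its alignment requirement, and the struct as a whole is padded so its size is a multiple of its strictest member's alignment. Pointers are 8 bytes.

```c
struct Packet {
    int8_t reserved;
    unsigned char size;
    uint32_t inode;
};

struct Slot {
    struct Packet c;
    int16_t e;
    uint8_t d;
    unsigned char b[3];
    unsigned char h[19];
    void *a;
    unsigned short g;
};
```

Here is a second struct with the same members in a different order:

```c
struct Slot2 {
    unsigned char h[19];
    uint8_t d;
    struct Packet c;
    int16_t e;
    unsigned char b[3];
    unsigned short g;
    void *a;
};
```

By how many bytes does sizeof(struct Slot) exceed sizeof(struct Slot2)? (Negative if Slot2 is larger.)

Packet: 0..1  reserved  (1B, 1-aligned); 1..2  size  (1B, 1-aligned); 2..4  -- padding (2B); 4..8  inode  (4B, 4-aligned); sizeof = 8, alignof = 4
0..8  c  (8B, 4-aligned)
8..10  e  (2B, 2-aligned)
10..11  d  (1B, 1-aligned)
11..14  b  (3B, 1-aligned)
14..33  h  (19B, 1-aligned)
33..40  -- padding (7B)
40..48  a  (8B, 8-aligned)
48..50  g  (2B, 2-aligned)
50..56  -- tail padding (6B)
sizeof = 56, alignof = 8
— Slot2 —
0..19  h  (19B, 1-aligned)
19..20  d  (1B, 1-aligned)
20..28  c  (8B, 4-aligned)
28..30  e  (2B, 2-aligned)
30..33  b  (3B, 1-aligned)
33..34  -- padding (1B)
34..36  g  (2B, 2-aligned)
36..40  -- padding (4B)
40..48  a  (8B, 8-aligned)
sizeof = 48, alignof = 8
56 − 48 = 8

8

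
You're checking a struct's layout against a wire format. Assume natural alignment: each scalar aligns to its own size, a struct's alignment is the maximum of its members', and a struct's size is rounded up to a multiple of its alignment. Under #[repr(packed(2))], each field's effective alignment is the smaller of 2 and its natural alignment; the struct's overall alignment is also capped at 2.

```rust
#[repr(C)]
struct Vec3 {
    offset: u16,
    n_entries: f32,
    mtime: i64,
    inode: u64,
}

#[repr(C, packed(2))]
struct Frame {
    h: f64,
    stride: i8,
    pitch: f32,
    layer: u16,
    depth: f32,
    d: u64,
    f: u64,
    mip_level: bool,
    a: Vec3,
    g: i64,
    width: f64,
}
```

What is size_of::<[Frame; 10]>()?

780

Vec3: 0..2  offset  (2B, 2-aligned); 2..4  -- padding (2B); 4..8  n_entries  (4B, 4-aligned); 8..16  mtime  (8B, 8-aligned); 16..24  inode  (8B, 8-aligned); sizeof = 24, alignof = 8
0..8  h  (8B, 2-aligned)
8..9  stride  (1B, 1-aligned)
9..10  -- padding (1B)
10..14  pitch  (4B, 2-aligned)
14..16  layer  (2B, 2-aligned)
16..20  depth  (4B, 2-aligned)
20..28  d  (8B, 2-aligned)
28..36  f  (8B, 2-aligned)
36..37  mip_level  (1B, 1-aligned)
37..38  -- padding (1B)
38..62  a  (24B, 2-aligned)
62..70  g  (8B, 2-aligned)
70..78  width  (8B, 2-aligned)
sizeof = 78, alignof = 2
array of 10: 10 × 78 = 780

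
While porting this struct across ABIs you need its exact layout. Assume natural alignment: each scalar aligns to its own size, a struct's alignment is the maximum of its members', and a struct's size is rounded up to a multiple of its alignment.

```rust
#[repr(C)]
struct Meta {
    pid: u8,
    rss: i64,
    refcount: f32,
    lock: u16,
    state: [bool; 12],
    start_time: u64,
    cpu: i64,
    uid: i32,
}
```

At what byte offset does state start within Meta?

22

0..1  pid  (1B, 1-aligned)
1..8  -- padding (7B)
8..16  rss  (8B, 8-aligned)
16..20  refcount  (4B, 4-aligned)
20..22  lock  (2B, 2-aligned)
22..34  state  (12B, 1-aligned)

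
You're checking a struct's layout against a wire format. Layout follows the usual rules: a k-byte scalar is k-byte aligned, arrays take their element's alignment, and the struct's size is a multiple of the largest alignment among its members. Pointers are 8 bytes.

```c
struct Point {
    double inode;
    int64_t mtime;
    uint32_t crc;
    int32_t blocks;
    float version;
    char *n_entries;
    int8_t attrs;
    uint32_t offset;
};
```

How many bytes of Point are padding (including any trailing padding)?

7

@0: inode [8B, align 8] → 8
@8: mtime [8B, align 8] → 16
@16: crc [4B, align 4] → 20
@20: blocks [4B, align 4] → 24
@24: version [4B, align 4] → 28
+4 pad (align 8)
@32: n_entries [8B, align 8] → 40
@40: attrs [1B, align 1] → 41
+3 pad (align 4)
@44: offset [4B, align 4] → 48
size 48, align 8
data bytes 41, size 48 → padding 7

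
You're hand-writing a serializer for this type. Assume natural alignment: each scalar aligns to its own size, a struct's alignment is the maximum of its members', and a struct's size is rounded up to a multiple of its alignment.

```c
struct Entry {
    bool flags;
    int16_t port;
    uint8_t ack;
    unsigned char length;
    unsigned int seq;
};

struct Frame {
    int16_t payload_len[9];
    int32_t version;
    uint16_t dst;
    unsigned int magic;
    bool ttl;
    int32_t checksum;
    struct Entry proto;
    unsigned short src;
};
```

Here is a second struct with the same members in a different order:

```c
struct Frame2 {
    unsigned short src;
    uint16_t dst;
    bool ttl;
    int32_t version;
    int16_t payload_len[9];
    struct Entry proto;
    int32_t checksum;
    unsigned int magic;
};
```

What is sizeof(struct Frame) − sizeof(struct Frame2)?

Entry: 0..1  flags  (1B, 1-aligned); 1..2  -- padding (1B); 2..4  port  (2B, 2-aligned); 4..5  ack  (1B, 1-aligned); 5..6  length  (1B, 1-aligned); 6..8  -- padding (2B); 8..12  seq  (4B, 4-aligned); sizeof = 12, alignof = 4
0..18  payload_len  (18B, 2-aligned)
18..20  -- padding (2B)
20..24  version  (4B, 4-aligned)
24..26  dst  (2B, 2-aligned)
26..28  -- padding (2B)
28..32  magic  (4B, 4-aligned)
32..33  ttl  (1B, 1-aligned)
33..36  -- padding (3B)
36..40  checksum  (4B, 4-aligned)
40..52  proto  (12B, 4-aligned)
52..54  src  (2B, 2-aligned)
54..56  -- tail padding (2B)
sizeof = 56, alignof = 4
— Frame2 —
0..2  src  (2B, 2-aligned)
2..4  dst  (2B, 2-aligned)
4..5  ttl  (1B, 1-aligned)
5..8  -- padding (3B)
8..12  version  (4B, 4-aligned)
12..30  payload_len  (18B, 2-aligned)
30..32  -- padding (2B)
32..44  proto  (12B, 4-aligned)
44..48  checksum  (4B, 4-aligned)
48..52  magic  (4B, 4-aligned)
sizeof = 52, alignof = 4
56 − 52 = 4

4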